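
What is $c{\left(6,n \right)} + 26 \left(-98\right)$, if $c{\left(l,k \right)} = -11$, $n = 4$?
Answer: $-2559$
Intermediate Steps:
$c{\left(6,n \right)} + 26 \left(-98\right) = -11 + 26 \left(-98\right) = -11 - 2548 = -2559$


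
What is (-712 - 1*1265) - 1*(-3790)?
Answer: 1813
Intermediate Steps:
(-712 - 1*1265) - 1*(-3790) = (-712 - 1265) + 3790 = -1977 + 3790 = 1813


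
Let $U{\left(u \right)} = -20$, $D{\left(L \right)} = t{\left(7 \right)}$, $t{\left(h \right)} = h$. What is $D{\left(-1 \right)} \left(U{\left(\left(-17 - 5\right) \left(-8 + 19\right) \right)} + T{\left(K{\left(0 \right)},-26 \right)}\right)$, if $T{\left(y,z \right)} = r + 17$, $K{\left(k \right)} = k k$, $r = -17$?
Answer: $-140$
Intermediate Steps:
$K{\left(k \right)} = k^{2}$
$T{\left(y,z \right)} = 0$ ($T{\left(y,z \right)} = -17 + 17 = 0$)
$D{\left(L \right)} = 7$
$D{\left(-1 \right)} \left(U{\left(\left(-17 - 5\right) \left(-8 + 19\right) \right)} + T{\left(K{\left(0 \right)},-26 \right)}\right) = 7 \left(-20 + 0\right) = 7 \left(-20\right) = -140$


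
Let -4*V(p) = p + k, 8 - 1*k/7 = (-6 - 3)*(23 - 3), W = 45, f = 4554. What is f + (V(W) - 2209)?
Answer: 8019/4 ≈ 2004.8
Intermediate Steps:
k = 1316 (k = 56 - 7*(-6 - 3)*(23 - 3) = 56 - (-63)*20 = 56 - 7*(-180) = 56 + 1260 = 1316)
V(p) = -329 - p/4 (V(p) = -(p + 1316)/4 = -(1316 + p)/4 = -329 - p/4)
f + (V(W) - 2209) = 4554 + ((-329 - 1/4*45) - 2209) = 4554 + ((-329 - 45/4) - 2209) = 4554 + (-1361/4 - 2209) = 4554 - 10197/4 = 8019/4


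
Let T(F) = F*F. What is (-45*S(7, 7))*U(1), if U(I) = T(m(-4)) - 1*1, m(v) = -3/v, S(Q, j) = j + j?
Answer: 2205/8 ≈ 275.63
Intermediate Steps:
S(Q, j) = 2*j
T(F) = F**2
U(I) = -7/16 (U(I) = (-3/(-4))**2 - 1*1 = (-3*(-1/4))**2 - 1 = (3/4)**2 - 1 = 9/16 - 1 = -7/16)
(-45*S(7, 7))*U(1) = -90*7*(-7/16) = -45*14*(-7/16) = -630*(-7/16) = 2205/8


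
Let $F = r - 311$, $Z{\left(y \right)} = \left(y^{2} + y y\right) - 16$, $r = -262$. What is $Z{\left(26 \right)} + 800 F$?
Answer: $-457064$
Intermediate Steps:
$Z{\left(y \right)} = -16 + 2 y^{2}$ ($Z{\left(y \right)} = \left(y^{2} + y^{2}\right) - 16 = 2 y^{2} - 16 = -16 + 2 y^{2}$)
$F = -573$ ($F = -262 - 311 = -573$)
$Z{\left(26 \right)} + 800 F = \left(-16 + 2 \cdot 26^{2}\right) + 800 \left(-573\right) = \left(-16 + 2 \cdot 676\right) - 458400 = \left(-16 + 1352\right) - 458400 = 1336 - 458400 = -457064$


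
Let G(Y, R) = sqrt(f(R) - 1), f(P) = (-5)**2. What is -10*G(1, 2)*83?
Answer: -1660*sqrt(6) ≈ -4066.2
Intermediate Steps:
f(P) = 25
G(Y, R) = 2*sqrt(6) (G(Y, R) = sqrt(25 - 1) = sqrt(24) = 2*sqrt(6))
-10*G(1, 2)*83 = -20*sqrt(6)*83 = -1660*sqrt(6)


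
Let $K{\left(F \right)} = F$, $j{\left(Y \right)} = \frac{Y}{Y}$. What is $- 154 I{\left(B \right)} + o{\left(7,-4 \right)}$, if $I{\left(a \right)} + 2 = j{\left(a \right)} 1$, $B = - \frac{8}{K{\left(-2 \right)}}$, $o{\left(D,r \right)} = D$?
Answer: $161$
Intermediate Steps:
$j{\left(Y \right)} = 1$
$B = 4$ ($B = - \frac{8}{-2} = \left(-8\right) \left(- \frac{1}{2}\right) = 4$)
$I{\left(a \right)} = -1$ ($I{\left(a \right)} = -2 + 1 \cdot 1 = -2 + 1 = -1$)
$- 154 I{\left(B \right)} + o{\left(7,-4 \right)} = \left(-154\right) \left(-1\right) + 7 = 154 + 7 = 161$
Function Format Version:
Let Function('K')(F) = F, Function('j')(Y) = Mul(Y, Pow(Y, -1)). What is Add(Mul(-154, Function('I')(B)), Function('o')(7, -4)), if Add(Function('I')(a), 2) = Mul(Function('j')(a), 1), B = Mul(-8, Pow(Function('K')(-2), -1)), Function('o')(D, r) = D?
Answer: 161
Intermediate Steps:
Function('j')(Y) = 1
B = 4 (B = Mul(-8, Pow(-2, -1)) = Mul(-8, Rational(-1, 2)) = 4)
Function('I')(a) = -1 (Function('I')(a) = Add(-2, Mul(1, 1)) = Add(-2, 1) = -1)
Add(Mul(-154, Function('I')(B)), Function('o')(7, -4)) = Add(Mul(-154, -1), 7) = Add(154, 7) = 161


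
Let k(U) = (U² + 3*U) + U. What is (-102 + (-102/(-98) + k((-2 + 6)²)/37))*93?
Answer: -15564387/1813 ≈ -8584.9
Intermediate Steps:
k(U) = U² + 4*U
(-102 + (-102/(-98) + k((-2 + 6)²)/37))*93 = (-102 + (-102/(-98) + ((-2 + 6)²*(4 + (-2 + 6)²))/37))*93 = (-102 + (-102*(-1/98) + (4²*(4 + 4²))*(1/37)))*93 = (-102 + (51/49 + (16*(4 + 16))*(1/37)))*93 = (-102 + (51/49 + (16*20)*(1/37)))*93 = (-102 + (51/49 + 320*(1/37)))*93 = (-102 + (51/49 + 320/37))*93 = (-102 + 17567/1813)*93 = -167359/1813*93 = -15564387/1813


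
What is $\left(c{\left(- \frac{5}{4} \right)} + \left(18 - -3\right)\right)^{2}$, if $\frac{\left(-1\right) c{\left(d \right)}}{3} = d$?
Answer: $\frac{9801}{16} \approx 612.56$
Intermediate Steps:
$c{\left(d \right)} = - 3 d$
$\left(c{\left(- \frac{5}{4} \right)} + \left(18 - -3\right)\right)^{2} = \left(- 3 \left(- \frac{5}{4}\right) + \left(18 - -3\right)\right)^{2} = \left(- 3 \left(\left(-5\right) \frac{1}{4}\right) + \left(18 + 3\right)\right)^{2} = \left(\left(-3\right) \left(- \frac{5}{4}\right) + 21\right)^{2} = \left(\frac{15}{4} + 21\right)^{2} = \left(\frac{99}{4}\right)^{2} = \frac{9801}{16}$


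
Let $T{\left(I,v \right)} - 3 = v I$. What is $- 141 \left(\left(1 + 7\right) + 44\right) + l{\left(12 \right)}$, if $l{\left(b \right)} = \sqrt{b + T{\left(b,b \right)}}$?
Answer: $-7332 + \sqrt{159} \approx -7319.4$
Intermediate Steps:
$T{\left(I,v \right)} = 3 + I v$ ($T{\left(I,v \right)} = 3 + v I = 3 + I v$)
$l{\left(b \right)} = \sqrt{3 + b + b^{2}}$ ($l{\left(b \right)} = \sqrt{b + \left(3 + b b\right)} = \sqrt{b + \left(3 + b^{2}\right)} = \sqrt{3 + b + b^{2}}$)
$- 141 \left(\left(1 + 7\right) + 44\right) + l{\left(12 \right)} = - 141 \left(\left(1 + 7\right) + 44\right) + \sqrt{3 + 12 + 12^{2}} = - 141 \left(8 + 44\right) + \sqrt{3 + 12 + 144} = \left(-141\right) 52 + \sqrt{159} = -7332 + \sqrt{159}$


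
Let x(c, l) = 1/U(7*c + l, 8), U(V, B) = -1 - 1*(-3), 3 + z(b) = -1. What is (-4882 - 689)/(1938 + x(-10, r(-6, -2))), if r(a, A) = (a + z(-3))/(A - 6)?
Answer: -11142/3877 ≈ -2.8739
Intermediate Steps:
z(b) = -4 (z(b) = -3 - 1 = -4)
U(V, B) = 2 (U(V, B) = -1 + 3 = 2)
r(a, A) = (-4 + a)/(-6 + A) (r(a, A) = (a - 4)/(A - 6) = (-4 + a)/(-6 + A))
x(c, l) = 1/2
(-4882 - 689)/(1938 + x(-10, r(-6, -2))) = (-4882 - 689)/(1938 + 1/2) = -5571/3877/2 = -5571*2/3877 = -11142/3877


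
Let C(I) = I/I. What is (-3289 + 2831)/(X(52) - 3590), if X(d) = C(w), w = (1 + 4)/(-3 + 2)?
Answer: 458/3589 ≈ 0.12761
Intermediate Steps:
w = -5 (w = 5/(-1) = 5*(-1) = -5)
C(I) = 1
X(d) = 1
(-3289 + 2831)/(X(52) - 3590) = (-3289 + 2831)/(1 - 3590) = -458/(-3589) = -458*(-1/3589) = 458/3589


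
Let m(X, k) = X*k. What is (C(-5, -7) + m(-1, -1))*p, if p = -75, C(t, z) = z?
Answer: 450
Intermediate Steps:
(C(-5, -7) + m(-1, -1))*p = (-7 - 1*(-1))*(-75) = (-7 + 1)*(-75) = -6*(-75) = 450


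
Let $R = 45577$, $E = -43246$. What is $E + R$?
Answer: $2331$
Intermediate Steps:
$E + R = -43246 + 45577 = 2331$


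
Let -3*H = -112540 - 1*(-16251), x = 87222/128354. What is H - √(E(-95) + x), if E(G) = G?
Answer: 96289/3 - 2*I*√97119118277/64177 ≈ 32096.0 - 9.7119*I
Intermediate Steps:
x = 43611/64177 (x = 87222*(1/128354) = 43611/64177 ≈ 0.67954)
H = 96289/3 (H = -(-112540 - 1*(-16251))/3 = -(-112540 + 16251)/3 = -⅓*(-96289) = 96289/3 ≈ 32096.)
H - √(E(-95) + x) = 96289/3 - √(-95 + 43611/64177) = 96289/3 - √(-6053204/64177) = 96289/3 - 2*I*√97119118277/64177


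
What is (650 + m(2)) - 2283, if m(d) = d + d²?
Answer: -1627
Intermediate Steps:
(650 + m(2)) - 2283 = (650 + 2*(1 + 2)) - 2283 = (650 + 2*3) - 2283 = (650 + 6) - 2283 = 656 - 2283 = -1627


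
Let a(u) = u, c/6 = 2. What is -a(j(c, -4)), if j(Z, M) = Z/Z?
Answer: -1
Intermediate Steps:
c = 12 (c = 6*2 = 12)
j(Z, M) = 1
-a(j(c, -4)) = -1*1 = -1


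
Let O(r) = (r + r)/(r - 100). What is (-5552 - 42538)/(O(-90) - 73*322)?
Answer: 456855/223298 ≈ 2.0459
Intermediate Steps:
O(r) = 2*r/(-100 + r) (O(r) = (2*r)/(-100 + r) = 2*r/(-100 + r))
(-5552 - 42538)/(O(-90) - 73*322) = (-5552 - 42538)/(2*(-90)/(-100 - 90) - 73*322) = -48090/(2*(-90)/(-190) - 23506) = -48090/(2*(-90)*(-1/190) - 23506) = -48090/(18/19 - 23506) = -48090/(-446596/19) = -48090*(-19/446596) = 456855/223298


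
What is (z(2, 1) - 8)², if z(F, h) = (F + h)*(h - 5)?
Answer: 400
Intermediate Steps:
z(F, h) = (-5 + h)*(F + h) (z(F, h) = (F + h)*(-5 + h) = (-5 + h)*(F + h))
(z(2, 1) - 8)² = ((1² - 5*2 - 5*1 + 2*1) - 8)² = ((1 - 10 - 5 + 2) - 8)² = (-12 - 8)² = (-20)² = 400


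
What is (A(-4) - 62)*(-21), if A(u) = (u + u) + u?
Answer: 1554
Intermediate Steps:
A(u) = 3*u (A(u) = 2*u + u = 3*u)
(A(-4) - 62)*(-21) = (3*(-4) - 62)*(-21) = (-12 - 62)*(-21) = -74*(-21) = 1554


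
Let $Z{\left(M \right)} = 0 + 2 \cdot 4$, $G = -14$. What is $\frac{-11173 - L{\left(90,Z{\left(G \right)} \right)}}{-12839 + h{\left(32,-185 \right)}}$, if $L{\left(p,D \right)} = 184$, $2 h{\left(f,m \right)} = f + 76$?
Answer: $\frac{11357}{12785} \approx 0.88831$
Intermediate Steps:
$h{\left(f,m \right)} = 38 + \frac{f}{2}$ ($h{\left(f,m \right)} = \frac{f + 76}{2} = \frac{76 + f}{2} = 38 + \frac{f}{2}$)
$Z{\left(M \right)} = 8$ ($Z{\left(M \right)} = 0 + 8 = 8$)
$\frac{-11173 - L{\left(90,Z{\left(G \right)} \right)}}{-12839 + h{\left(32,-185 \right)}} = \frac{-11173 - 184}{-12839 + \left(38 + \frac{1}{2} \cdot 32\right)} = \frac{-11173 - 184}{-12839 + \left(38 + 16\right)} = - \frac{11357}{-12839 + 54} = - \frac{11357}{-12785} = \left(-11357\right) \left(- \frac{1}{12785}\right) = \frac{11357}{12785}$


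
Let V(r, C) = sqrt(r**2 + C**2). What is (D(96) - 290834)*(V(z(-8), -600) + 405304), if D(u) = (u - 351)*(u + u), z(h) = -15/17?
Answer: -137719867376 - 5096910*sqrt(462401)/17 ≈ -1.3792e+11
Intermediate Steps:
z(h) = -15/17 (z(h) = -15*1/17 = -15/17)
V(r, C) = sqrt(C**2 + r**2)
D(u) = 2*u*(-351 + u) (D(u) = (-351 + u)*(2*u) = 2*u*(-351 + u))
(D(96) - 290834)*(V(z(-8), -600) + 405304) = (2*96*(-351 + 96) - 290834)*(sqrt((-600)**2 + (-15/17)**2) + 405304) = (2*96*(-255) - 290834)*(sqrt(360000 + 225/289) + 405304) = (-48960 - 290834)*(sqrt(104040225/289) + 405304) = -339794*(15*sqrt(462401)/17 + 405304) = -339794*(405304 + 15*sqrt(462401)/17) = -137719867376 - 5096910*sqrt(462401)/17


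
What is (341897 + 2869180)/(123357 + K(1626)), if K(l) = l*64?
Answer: 1070359/75807 ≈ 14.120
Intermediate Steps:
K(l) = 64*l
(341897 + 2869180)/(123357 + K(1626)) = (341897 + 2869180)/(123357 + 64*1626) = 3211077/(123357 + 104064) = 3211077/227421 = 3211077*(1/227421) = 1070359/75807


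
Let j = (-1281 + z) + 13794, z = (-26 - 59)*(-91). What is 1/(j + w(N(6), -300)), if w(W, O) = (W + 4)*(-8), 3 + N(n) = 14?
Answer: 1/20128 ≈ 4.9682e-5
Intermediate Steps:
z = 7735 (z = -85*(-91) = 7735)
N(n) = 11 (N(n) = -3 + 14 = 11)
w(W, O) = -32 - 8*W (w(W, O) = (4 + W)*(-8) = -32 - 8*W)
j = 20248 (j = (-1281 + 7735) + 13794 = 6454 + 13794 = 20248)
1/(j + w(N(6), -300)) = 1/(20248 + (-32 - 8*11)) = 1/(20248 + (-32 - 88)) = 1/(20248 - 120) = 1/20128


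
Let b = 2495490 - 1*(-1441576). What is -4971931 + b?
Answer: -1034865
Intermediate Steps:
b = 3937066 (b = 2495490 + 1441576 = 3937066)
-4971931 + b = -4971931 + 3937066 = -1034865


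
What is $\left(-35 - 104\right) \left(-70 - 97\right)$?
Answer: $23213$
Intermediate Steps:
$\left(-35 - 104\right) \left(-70 - 97\right) = - 139 \left(-70 - 97\right) = \left(-139\right) \left(-167\right) = 23213$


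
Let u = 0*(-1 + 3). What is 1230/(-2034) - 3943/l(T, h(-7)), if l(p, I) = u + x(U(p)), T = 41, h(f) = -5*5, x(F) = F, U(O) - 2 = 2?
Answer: -1337497/1356 ≈ -986.35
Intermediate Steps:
u = 0 (u = 0*2 = 0)
U(O) = 4 (U(O) = 2 + 2 = 4)
h(f) = -25
l(p, I) = 4 (l(p, I) = 0 + 4 = 4)
1230/(-2034) - 3943/l(T, h(-7)) = 1230/(-2034) - 3943/4 = 1230*(-1/2034) - 3943*1/4 = -205/339 - 3943/4 = -1337497/1356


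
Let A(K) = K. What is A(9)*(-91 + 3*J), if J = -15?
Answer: -1224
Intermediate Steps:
A(9)*(-91 + 3*J) = 9*(-91 + 3*(-15)) = 9*(-91 - 45) = 9*(-136) = -1224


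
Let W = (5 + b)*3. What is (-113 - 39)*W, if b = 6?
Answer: -5016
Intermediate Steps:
W = 33 (W = (5 + 6)*3 = 11*3 = 33)
(-113 - 39)*W = (-113 - 39)*33 = -152*33 = -5016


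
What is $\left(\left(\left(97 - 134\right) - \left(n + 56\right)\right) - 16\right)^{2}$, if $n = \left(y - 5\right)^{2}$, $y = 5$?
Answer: $11881$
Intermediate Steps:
$n = 0$ ($n = \left(5 - 5\right)^{2} = 0^{2} = 0$)
$\left(\left(\left(97 - 134\right) - \left(n + 56\right)\right) - 16\right)^{2} = \left(\left(\left(97 - 134\right) - \left(0 + 56\right)\right) - 16\right)^{2} = \left(\left(-37 - 56\right) - 16\right)^{2} = \left(-93 - 16\right)^{2} = \left(-109\right)^{2} = 11881$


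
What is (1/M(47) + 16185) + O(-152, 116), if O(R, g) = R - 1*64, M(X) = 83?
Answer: 1325428/83 ≈ 15969.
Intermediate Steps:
O(R, g) = -64 + R (O(R, g) = R - 64 = -64 + R)
(1/M(47) + 16185) + O(-152, 116) = (1/83 + 16185) + (-64 - 152) = (1/83 + 16185) - 216 = 1343356/83 - 216 = 1325428/83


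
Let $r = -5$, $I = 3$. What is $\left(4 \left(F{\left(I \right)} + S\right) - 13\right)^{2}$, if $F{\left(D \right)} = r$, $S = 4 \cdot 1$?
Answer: $289$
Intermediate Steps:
$S = 4$
$F{\left(D \right)} = -5$
$\left(4 \left(F{\left(I \right)} + S\right) - 13\right)^{2} = \left(4 \left(-5 + 4\right) - 13\right)^{2} = \left(4 \left(-1\right) - 13\right)^{2} = \left(-4 - 13\right)^{2} = \left(-17\right)^{2} = 289$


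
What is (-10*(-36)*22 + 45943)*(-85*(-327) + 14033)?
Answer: 2252981564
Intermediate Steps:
(-10*(-36)*22 + 45943)*(-85*(-327) + 14033) = (360*22 + 45943)*(27795 + 14033) = (7920 + 45943)*41828 = 53863*41828 = 2252981564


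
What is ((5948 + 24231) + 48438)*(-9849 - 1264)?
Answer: -873670721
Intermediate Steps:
((5948 + 24231) + 48438)*(-9849 - 1264) = (30179 + 48438)*(-11113) = 78617*(-11113) = -873670721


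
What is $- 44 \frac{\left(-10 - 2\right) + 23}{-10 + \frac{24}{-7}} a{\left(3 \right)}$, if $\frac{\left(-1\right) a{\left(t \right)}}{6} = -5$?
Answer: $\frac{50820}{47} \approx 1081.3$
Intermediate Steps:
$a{\left(t \right)} = 30$ ($a{\left(t \right)} = \left(-6\right) \left(-5\right) = 30$)
$- 44 \frac{\left(-10 - 2\right) + 23}{-10 + \frac{24}{-7}} a{\left(3 \right)} = - 44 \frac{\left(-10 - 2\right) + 23}{-10 + \frac{24}{-7}} \cdot 30 = - 44 \frac{-12 + 23}{-10 + 24 \left(- \frac{1}{7}\right)} 30 = - 44 \frac{11}{-10 - \frac{24}{7}} \cdot 30 = - 44 \frac{11}{- \frac{94}{7}} \cdot 30 = - 44 \cdot 11 \left(- \frac{7}{94}\right) 30 = \left(-44\right) \left(- \frac{77}{94}\right) 30 = \frac{1694}{47} \cdot 30 = \frac{50820}{47}$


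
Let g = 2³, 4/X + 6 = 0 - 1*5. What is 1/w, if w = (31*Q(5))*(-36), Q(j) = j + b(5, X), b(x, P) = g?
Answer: -1/14508 ≈ -6.8928e-5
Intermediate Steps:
X = -4/11 (X = 4/(-6 + (0 - 1*5)) = 4/(-6 + (0 - 5)) = 4/(-6 - 5) = 4/(-11) = 4*(-1/11) = -4/11 ≈ -0.36364)
g = 8
b(x, P) = 8
Q(j) = 8 + j (Q(j) = j + 8 = 8 + j)
w = -14508 (w = (31*(8 + 5))*(-36) = (31*13)*(-36) = 403*(-36) = -14508)
1/w = 1/(-14508) = -1/14508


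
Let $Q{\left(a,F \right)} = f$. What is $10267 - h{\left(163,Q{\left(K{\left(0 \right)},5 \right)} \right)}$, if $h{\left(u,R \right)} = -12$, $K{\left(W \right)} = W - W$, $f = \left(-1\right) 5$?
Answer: $10279$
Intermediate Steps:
$f = -5$
$K{\left(W \right)} = 0$
$Q{\left(a,F \right)} = -5$
$10267 - h{\left(163,Q{\left(K{\left(0 \right)},5 \right)} \right)} = 10267 - -12 = 10267 + 12 = 10279$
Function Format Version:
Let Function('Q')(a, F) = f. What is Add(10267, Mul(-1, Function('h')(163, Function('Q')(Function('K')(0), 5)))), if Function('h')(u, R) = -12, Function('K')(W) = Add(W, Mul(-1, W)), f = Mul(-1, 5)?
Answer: 10279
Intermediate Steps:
f = -5
Function('K')(W) = 0
Function('Q')(a, F) = -5
Add(10267, Mul(-1, Function('h')(163, Function('Q')(Function('K')(0), 5)))) = Add(10267, Mul(-1, -12)) = Add(10267, 12) = 10279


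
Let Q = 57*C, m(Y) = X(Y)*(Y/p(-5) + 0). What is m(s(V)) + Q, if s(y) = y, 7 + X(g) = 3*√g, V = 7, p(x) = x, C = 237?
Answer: 67594/5 - 21*√7/5 ≈ 13508.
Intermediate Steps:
X(g) = -7 + 3*√g
m(Y) = -Y*(-7 + 3*√Y)/5 (m(Y) = (-7 + 3*√Y)*(Y/(-5) + 0) = (-7 + 3*√Y)*(Y*(-⅕) + 0) = (-7 + 3*√Y)*(-Y/5 + 0) = (-7 + 3*√Y)*(-Y/5) = -Y*(-7 + 3*√Y)/5)
Q = 13509 (Q = 57*237 = 13509)
m(s(V)) + Q = (-21*√7/5 + (7/5)*7) + 13509 = (-21*√7/5 + 49/5) + 13509 = (49/5 - 21*√7/5) + 13509 = 67594/5 - 21*√7/5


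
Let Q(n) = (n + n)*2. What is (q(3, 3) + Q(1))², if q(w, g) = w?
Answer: 49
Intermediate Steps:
Q(n) = 4*n (Q(n) = (2*n)*2 = 4*n)
(q(3, 3) + Q(1))² = (3 + 4*1)² = (3 + 4)² = 7² = 49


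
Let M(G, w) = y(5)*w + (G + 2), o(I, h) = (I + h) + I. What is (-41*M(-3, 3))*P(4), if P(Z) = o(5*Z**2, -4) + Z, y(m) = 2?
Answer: -32800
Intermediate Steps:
o(I, h) = h + 2*I
M(G, w) = 2 + G + 2*w (M(G, w) = 2*w + (G + 2) = 2*w + (2 + G) = 2 + G + 2*w)
P(Z) = -4 + Z + 10*Z**2 (P(Z) = (-4 + 2*(5*Z**2)) + Z = (-4 + 10*Z**2) + Z = -4 + Z + 10*Z**2)
(-41*M(-3, 3))*P(4) = (-41*(2 - 3 + 2*3))*(-4 + 4 + 10*4**2) = (-41*(2 - 3 + 6))*(-4 + 4 + 10*16) = (-41*5)*(-4 + 4 + 160) = -205*160 = -32800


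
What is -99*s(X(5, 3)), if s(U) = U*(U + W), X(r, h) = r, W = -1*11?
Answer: 2970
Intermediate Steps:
W = -11
s(U) = U*(-11 + U) (s(U) = U*(U - 11) = U*(-11 + U))
-99*s(X(5, 3)) = -495*(-11 + 5) = -495*(-6) = -99*(-30) = 2970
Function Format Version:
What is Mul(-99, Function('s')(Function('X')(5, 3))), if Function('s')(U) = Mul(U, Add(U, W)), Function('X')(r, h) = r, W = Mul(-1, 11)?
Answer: 2970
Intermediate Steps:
W = -11
Function('s')(U) = Mul(U, Add(-11, U)) (Function('s')(U) = Mul(U, Add(U, -11)) = Mul(U, Add(-11, U)))
Mul(-99, Function('s')(Function('X')(5, 3))) = Mul(-99, Mul(5, Add(-11, 5))) = Mul(-99, Mul(5, -6)) = Mul(-99, -30) = 2970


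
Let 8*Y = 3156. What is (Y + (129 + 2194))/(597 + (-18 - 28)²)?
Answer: 5435/5426 ≈ 1.0017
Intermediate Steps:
Y = 789/2 (Y = (⅛)*3156 = 789/2 ≈ 394.50)
(Y + (129 + 2194))/(597 + (-18 - 28)²) = (789/2 + (129 + 2194))/(597 + (-18 - 28)²) = (789/2 + 2323)/(597 + (-46)²) = 5435/(2*(597 + 2116)) = (5435/2)/2713 = (5435/2)*(1/2713) = 5435/5426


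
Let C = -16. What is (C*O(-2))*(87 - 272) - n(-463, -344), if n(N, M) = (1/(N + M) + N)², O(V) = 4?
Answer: -131897556004/651249 ≈ -2.0253e+5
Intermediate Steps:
n(N, M) = (N + 1/(M + N))² (n(N, M) = (1/(M + N) + N)² = (N + 1/(M + N))²)
(C*O(-2))*(87 - 272) - n(-463, -344) = (-16*4)*(87 - 272) - (1 + (-463)² - 344*(-463))²/(-344 - 463)² = -64*(-185) - (1 + 214369 + 159272)²/(-807)² = 11840 - 373642²/651249 = 11840 - 139608344164/651249 = -131897556004/651249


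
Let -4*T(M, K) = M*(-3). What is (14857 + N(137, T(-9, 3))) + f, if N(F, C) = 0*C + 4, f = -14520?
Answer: 341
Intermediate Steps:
T(M, K) = 3*M/4 (T(M, K) = -M*(-3)/4 = -(-3)*M/4 = 3*M/4)
N(F, C) = 4 (N(F, C) = 0 + 4 = 4)
(14857 + N(137, T(-9, 3))) + f = (14857 + 4) - 14520 = 14861 - 14520 = 341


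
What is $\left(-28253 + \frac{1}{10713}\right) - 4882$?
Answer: $- \frac{354975254}{10713} \approx -33135.0$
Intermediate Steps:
$\left(-28253 + \frac{1}{10713}\right) - 4882 = - \frac{302674388}{10713} - 4882 = - \frac{354975254}{10713}$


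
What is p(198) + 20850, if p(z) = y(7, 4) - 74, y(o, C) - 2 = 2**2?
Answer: 20782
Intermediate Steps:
y(o, C) = 6 (y(o, C) = 2 + 2**2 = 2 + 4 = 6)
p(z) = -68 (p(z) = 6 - 74 = -68)
p(198) + 20850 = -68 + 20850 = 20782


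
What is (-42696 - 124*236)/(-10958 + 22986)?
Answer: -17990/3007 ≈ -5.9827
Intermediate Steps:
(-42696 - 124*236)/(-10958 + 22986) = (-42696 - 29264)/12028 = -71960*1/12028 = -17990/3007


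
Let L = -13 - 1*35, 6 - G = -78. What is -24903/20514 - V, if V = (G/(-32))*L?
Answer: -869889/6838 ≈ -127.21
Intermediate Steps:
G = 84 (G = 6 - 1*(-78) = 6 + 78 = 84)
L = -48 (L = -13 - 35 = -48)
V = 126 (V = (84/(-32))*(-48) = (84*(-1/32))*(-48) = -21/8*(-48) = 126)
-24903/20514 - V = -24903/20514 - 1*126 = -24903*1/20514 - 126 = -8301/6838 - 126 = -869889/6838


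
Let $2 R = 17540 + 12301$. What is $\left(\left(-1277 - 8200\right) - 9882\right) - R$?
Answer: $- \frac{68559}{2} \approx -34280.0$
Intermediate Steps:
$R = \frac{29841}{2}$ ($R = \frac{17540 + 12301}{2} = \frac{1}{2} \cdot 29841 = \frac{29841}{2} \approx 14921.0$)
$\left(\left(-1277 - 8200\right) - 9882\right) - R = \left(\left(-1277 - 8200\right) - 9882\right) - \frac{29841}{2} = \left(-9477 - 9882\right) - \frac{29841}{2} = -19359 - \frac{29841}{2} = - \frac{68559}{2}$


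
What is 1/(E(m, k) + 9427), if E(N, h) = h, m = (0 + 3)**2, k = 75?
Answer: 1/9502 ≈ 0.00010524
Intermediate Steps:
m = 9 (m = 3**2 = 9)
1/(E(m, k) + 9427) = 1/(75 + 9427) = 1/9502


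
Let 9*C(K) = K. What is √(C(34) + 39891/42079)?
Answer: √75308996695/126237 ≈ 2.1739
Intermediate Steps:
C(K) = K/9
√(C(34) + 39891/42079) = √((⅑)*34 + 39891/42079) = √(34/9 + 39891*(1/42079)) = √(34/9 + 39891/42079) = √(1789705/378711) = √75308996695/126237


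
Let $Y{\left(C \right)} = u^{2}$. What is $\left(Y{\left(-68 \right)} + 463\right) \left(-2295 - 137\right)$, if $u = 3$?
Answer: $-1147904$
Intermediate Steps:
$Y{\left(C \right)} = 9$ ($Y{\left(C \right)} = 3^{2} = 9$)
$\left(Y{\left(-68 \right)} + 463\right) \left(-2295 - 137\right) = \left(9 + 463\right) \left(-2295 - 137\right) = 472 \left(-2432\right) = -1147904$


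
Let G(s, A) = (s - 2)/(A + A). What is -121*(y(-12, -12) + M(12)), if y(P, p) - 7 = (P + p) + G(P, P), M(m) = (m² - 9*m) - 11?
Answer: -12463/12 ≈ -1038.6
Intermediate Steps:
M(m) = -11 + m² - 9*m
G(s, A) = (-2 + s)/(2*A) (G(s, A) = (-2 + s)/((2*A)) = (-2 + s)*(1/(2*A)) = (-2 + s)/(2*A))
y(P, p) = 7 + P + p + (-2 + P)/(2*P) (y(P, p) = 7 + ((P + p) + (-2 + P)/(2*P)) = 7 + (P + p + (-2 + P)/(2*P)) = 7 + P + p + (-2 + P)/(2*P))
-121*(y(-12, -12) + M(12)) = -121*((15/2 - 12 - 12 - 1/(-12)) + (-11 + 12² - 9*12)) = -121*((15/2 - 12 - 12 - 1*(-1/12)) + (-11 + 144 - 108)) = -121*((15/2 - 12 - 12 + 1/12) + 25) = -121*(-197/12 + 25) = -121*103/12 = -12463/12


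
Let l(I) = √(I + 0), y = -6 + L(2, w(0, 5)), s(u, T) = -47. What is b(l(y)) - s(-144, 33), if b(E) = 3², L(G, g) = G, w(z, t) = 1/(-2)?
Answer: 56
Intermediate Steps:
w(z, t) = -½
y = -4 (y = -6 + 2 = -4)
l(I) = √I
b(E) = 9
b(l(y)) - s(-144, 33) = 9 - 1*(-47) = 9 + 47 = 56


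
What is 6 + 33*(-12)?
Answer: -390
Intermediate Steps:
6 + 33*(-12) = 6 - 396 = -390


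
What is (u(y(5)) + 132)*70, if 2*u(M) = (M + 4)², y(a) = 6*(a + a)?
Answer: 152600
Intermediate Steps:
y(a) = 12*a (y(a) = 6*(2*a) = 12*a)
u(M) = (4 + M)²/2 (u(M) = (M + 4)²/2 = (4 + M)²/2)
(u(y(5)) + 132)*70 = ((4 + 12*5)²/2 + 132)*70 = ((4 + 60)²/2 + 132)*70 = ((½)*64² + 132)*70 = ((½)*4096 + 132)*70 = (2048 + 132)*70 = 2180*70 = 152600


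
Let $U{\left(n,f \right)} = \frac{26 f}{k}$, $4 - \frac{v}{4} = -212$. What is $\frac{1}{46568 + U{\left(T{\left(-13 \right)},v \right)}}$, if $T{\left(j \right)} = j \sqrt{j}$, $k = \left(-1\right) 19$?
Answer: $\frac{19}{862328} \approx 2.2033 \cdot 10^{-5}$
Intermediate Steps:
$v = 864$ ($v = 16 - -848 = 16 + 848 = 864$)
$k = -19$
$T{\left(j \right)} = j^{\frac{3}{2}}$
$U{\left(n,f \right)} = - \frac{26 f}{19}$ ($U{\left(n,f \right)} = \frac{26 f}{-19} = 26 f \left(- \frac{1}{19}\right) = - \frac{26 f}{19}$)
$\frac{1}{46568 + U{\left(T{\left(-13 \right)},v \right)}} = \frac{1}{46568 - \frac{22464}{19}} = \frac{1}{\frac{862328}{19}} = \frac{19}{862328}$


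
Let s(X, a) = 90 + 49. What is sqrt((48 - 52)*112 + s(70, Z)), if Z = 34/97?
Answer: I*sqrt(309) ≈ 17.578*I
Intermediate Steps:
Z = 34/97 (Z = 34*(1/97) = 34/97 ≈ 0.35052)
s(X, a) = 139
sqrt((48 - 52)*112 + s(70, Z)) = sqrt((48 - 52)*112 + 139) = sqrt(-4*112 + 139) = sqrt(-448 + 139) = sqrt(-309) = I*sqrt(309)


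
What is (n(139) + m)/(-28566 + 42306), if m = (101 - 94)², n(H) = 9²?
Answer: 13/1374 ≈ 0.0094614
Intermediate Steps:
n(H) = 81
m = 49 (m = 7² = 49)
(n(139) + m)/(-28566 + 42306) = (81 + 49)/(-28566 + 42306) = 130/13740 = 130*(1/13740) = 13/1374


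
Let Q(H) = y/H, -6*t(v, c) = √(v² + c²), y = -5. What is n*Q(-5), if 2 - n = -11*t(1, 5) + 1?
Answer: 1 - 11*√26/6 ≈ -8.3482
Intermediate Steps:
t(v, c) = -√(c² + v²)/6 (t(v, c) = -√(v² + c²)/6 = -√(c² + v²)/6)
Q(H) = -5/H
n = 1 - 11*√26/6 (n = 2 - (-(-11)*√(5² + 1²)/6 + 1) = 2 - (-(-11)*√(25 + 1)/6 + 1) = 2 - (-(-11)*√26/6 + 1) = 2 - (11*√26/6 + 1) = 2 - (1 + 11*√26/6) = 2 + (-1 - 11*√26/6) = 1 - 11*√26/6 ≈ -8.3482)
n*Q(-5) = (1 - 11*√26/6)*(-5/(-5)) = (1 - 11*√26/6)*(-5*(-⅕)) = (1 - 11*√26/6)*1 = 1 - 11*√26/6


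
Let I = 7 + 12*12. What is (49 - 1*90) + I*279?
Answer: 42088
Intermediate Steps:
I = 151 (I = 7 + 144 = 151)
(49 - 1*90) + I*279 = (49 - 1*90) + 151*279 = (49 - 90) + 42129 = -41 + 42129 = 42088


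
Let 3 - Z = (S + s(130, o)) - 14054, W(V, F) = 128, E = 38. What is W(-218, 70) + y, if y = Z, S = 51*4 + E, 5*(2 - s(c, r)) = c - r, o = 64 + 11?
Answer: 13952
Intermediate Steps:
o = 75
s(c, r) = 2 - c/5 + r/5 (s(c, r) = 2 - (c - r)/5 = 2 + (-c/5 + r/5) = 2 - c/5 + r/5)
S = 242 (S = 51*4 + 38 = 204 + 38 = 242)
Z = 13824 (Z = 3 - ((242 + (2 - ⅕*130 + (⅕)*75)) - 14054) = 3 - ((242 + (2 - 26 + 15)) - 14054) = 3 - ((242 - 9) - 14054) = 3 - (233 - 14054) = 3 - 1*(-13821) = 3 + 13821 = 13824)
y = 13824
W(-218, 70) + y = 128 + 13824 = 13952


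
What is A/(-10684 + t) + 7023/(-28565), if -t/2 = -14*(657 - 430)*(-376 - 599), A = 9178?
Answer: -21929718301/88662674980 ≈ -0.24734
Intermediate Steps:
t = -6197100 (t = -(-28)*(657 - 430)*(-376 - 599) = -(-28)*227*(-975) = -(-28)*(-221325) = -2*3098550 = -6197100)
A/(-10684 + t) + 7023/(-28565) = 9178/(-10684 - 6197100) + 7023/(-28565) = 9178/(-6207784) + 7023*(-1/28565) = 9178*(-1/6207784) - 7023/28565 = -4589/3103892 - 7023/28565 = -21929718301/88662674980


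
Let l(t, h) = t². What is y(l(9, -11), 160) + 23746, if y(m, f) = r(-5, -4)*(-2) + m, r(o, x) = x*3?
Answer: 23851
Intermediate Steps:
r(o, x) = 3*x
y(m, f) = 24 + m (y(m, f) = (3*(-4))*(-2) + m = -12*(-2) + m = 24 + m)
y(l(9, -11), 160) + 23746 = (24 + 9²) + 23746 = (24 + 81) + 23746 = 105 + 23746 = 23851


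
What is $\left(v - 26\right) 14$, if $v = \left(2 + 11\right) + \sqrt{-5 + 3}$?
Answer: $-182 + 14 i \sqrt{2} \approx -182.0 + 19.799 i$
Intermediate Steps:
$v = 13 + i \sqrt{2}$ ($v = 13 + \sqrt{-2} = 13 + i \sqrt{2} \approx 13.0 + 1.4142 i$)
$\left(v - 26\right) 14 = \left(\left(13 + i \sqrt{2}\right) - 26\right) 14 = \left(-13 + i \sqrt{2}\right) 14 = -182 + 14 i \sqrt{2}$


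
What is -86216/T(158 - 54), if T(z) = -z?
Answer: 829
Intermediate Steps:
-86216/T(158 - 54) = -86216*(-1/(158 - 54)) = -86216/((-1*104)) = -86216/(-104) = -86216*(-1/104) = 829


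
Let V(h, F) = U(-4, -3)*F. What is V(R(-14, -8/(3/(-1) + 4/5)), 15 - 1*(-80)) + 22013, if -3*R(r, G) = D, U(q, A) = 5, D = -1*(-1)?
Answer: 22488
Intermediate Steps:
D = 1
R(r, G) = -1/3 (R(r, G) = -1/3*1 = -1/3)
V(h, F) = 5*F
V(R(-14, -8/(3/(-1) + 4/5)), 15 - 1*(-80)) + 22013 = 5*(15 - 1*(-80)) + 22013 = 5*(15 + 80) + 22013 = 5*95 + 22013 = 475 + 22013 = 22488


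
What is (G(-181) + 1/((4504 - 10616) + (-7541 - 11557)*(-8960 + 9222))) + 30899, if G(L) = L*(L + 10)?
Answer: 309855387799/5009788 ≈ 61850.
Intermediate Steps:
G(L) = L*(10 + L)
(G(-181) + 1/((4504 - 10616) + (-7541 - 11557)*(-8960 + 9222))) + 30899 = (-181*(10 - 181) + 1/((4504 - 10616) + (-7541 - 11557)*(-8960 + 9222))) + 30899 = (-181*(-171) + 1/(-6112 - 19098*262)) + 30899 = (30951 + 1/(-6112 - 5003676)) + 30899 = (30951 + 1/(-5009788)) + 30899 = (30951 - 1/5009788) + 30899 = 155057948387/5009788 + 30899 = 309855387799/5009788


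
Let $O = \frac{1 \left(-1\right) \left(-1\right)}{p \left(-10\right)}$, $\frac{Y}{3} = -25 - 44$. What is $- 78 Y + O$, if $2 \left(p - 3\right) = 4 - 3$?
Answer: $\frac{565109}{35} \approx 16146.0$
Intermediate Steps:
$p = \frac{7}{2}$ ($p = 3 + \frac{4 - 3}{2} = 3 + \frac{1}{2} \cdot 1 = 3 + \frac{1}{2} = \frac{7}{2} \approx 3.5$)
$Y = -207$ ($Y = 3 \left(-25 - 44\right) = 3 \left(-69\right) = -207$)
$O = - \frac{1}{35}$ ($O = \frac{1 \left(-1\right) \left(-1\right)}{\frac{7}{2} \left(-10\right)} = \frac{\left(-1\right) \left(-1\right)}{-35} = 1 \left(- \frac{1}{35}\right) = - \frac{1}{35} \approx -0.028571$)
$- 78 Y + O = \left(-78\right) \left(-207\right) - \frac{1}{35} = 16146 - \frac{1}{35} = \frac{565109}{35}$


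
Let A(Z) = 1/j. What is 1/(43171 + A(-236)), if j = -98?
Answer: 98/4230757 ≈ 2.3164e-5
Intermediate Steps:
A(Z) = -1/98 (A(Z) = 1/(-98) = -1/98)
1/(43171 + A(-236)) = 1/(43171 - 1/98) = 1/(4230757/98) = 98/4230757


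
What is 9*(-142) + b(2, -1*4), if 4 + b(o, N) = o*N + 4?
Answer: -1286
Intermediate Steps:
b(o, N) = N*o (b(o, N) = -4 + (o*N + 4) = -4 + (N*o + 4) = -4 + (4 + N*o) = N*o)
9*(-142) + b(2, -1*4) = 9*(-142) - 1*4*2 = -1278 - 4*2 = -1278 - 8 = -1286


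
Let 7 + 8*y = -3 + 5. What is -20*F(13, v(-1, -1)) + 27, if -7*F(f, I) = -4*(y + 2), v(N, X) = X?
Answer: 79/7 ≈ 11.286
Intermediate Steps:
y = -5/8 (y = -7/8 + (-3 + 5)/8 = -7/8 + (⅛)*2 = -7/8 + ¼ = -5/8 ≈ -0.62500)
F(f, I) = 11/14 (F(f, I) = -(-4)*(-5/8 + 2)/7 = -(-4)*11/(7*8) = -⅐*(-11/2) = 11/14)
-20*F(13, v(-1, -1)) + 27 = -20*11/14 + 27 = -110/7 + 27 = 79/7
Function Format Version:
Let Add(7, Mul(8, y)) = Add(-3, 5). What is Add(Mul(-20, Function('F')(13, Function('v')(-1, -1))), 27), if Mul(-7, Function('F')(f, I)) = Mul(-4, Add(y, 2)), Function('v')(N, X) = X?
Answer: Rational(79, 7) ≈ 11.286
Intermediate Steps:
y = Rational(-5, 8) (y = Add(Rational(-7, 8), Mul(Rational(1, 8), Add(-3, 5))) = Add(Rational(-7, 8), Mul(Rational(1, 8), 2)) = Add(Rational(-7, 8), Rational(1, 4)) = Rational(-5, 8) ≈ -0.62500)
Function('F')(f, I) = Rational(11, 14) (Function('F')(f, I) = Mul(Rational(-1, 7), Mul(-4, Add(Rational(-5, 8), 2))) = Mul(Rational(-1, 7), Mul(-4, Rational(11, 8))) = Mul(Rational(-1, 7), Rational(-11, 2)) = Rational(11, 14))
Add(Mul(-20, Function('F')(13, Function('v')(-1, -1))), 27) = Add(Mul(-20, Rational(11, 14)), 27) = Add(Rational(-110, 7), 27) = Rational(79, 7)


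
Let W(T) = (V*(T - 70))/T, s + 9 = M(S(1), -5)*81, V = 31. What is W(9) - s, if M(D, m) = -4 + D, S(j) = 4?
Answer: -1810/9 ≈ -201.11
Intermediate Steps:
s = -9 (s = -9 + (-4 + 4)*81 = -9 + 0*81 = -9 + 0 = -9)
W(T) = (-2170 + 31*T)/T (W(T) = (31*(T - 70))/T = (31*(-70 + T))/T = (-2170 + 31*T)/T)
W(9) - s = (31 - 2170/9) - 1*(-9) = (31 - 2170*⅑) + 9 = (31 - 2170/9) + 9 = -1891/9 + 9 = -1810/9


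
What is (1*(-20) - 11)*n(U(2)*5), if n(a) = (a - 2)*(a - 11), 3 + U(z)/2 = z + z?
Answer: 248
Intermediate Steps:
U(z) = -6 + 4*z (U(z) = -6 + 2*(z + z) = -6 + 2*(2*z) = -6 + 4*z)
n(a) = (-11 + a)*(-2 + a) (n(a) = (-2 + a)*(-11 + a) = (-11 + a)*(-2 + a))
(1*(-20) - 11)*n(U(2)*5) = (1*(-20) - 11)*(22 + ((-6 + 4*2)*5)² - 13*(-6 + 4*2)*5) = (-20 - 11)*(22 + ((-6 + 8)*5)² - 13*(-6 + 8)*5) = -31*(22 + (2*5)² - 26*5) = -31*(22 + 10² - 13*10) = -31*(22 + 100 - 130) = -31*(-8) = 248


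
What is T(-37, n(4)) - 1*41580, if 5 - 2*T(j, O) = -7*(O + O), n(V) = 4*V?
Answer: -82931/2 ≈ -41466.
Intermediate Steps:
T(j, O) = 5/2 + 7*O (T(j, O) = 5/2 - (-7)*(O + O)/2 = 5/2 - (-7)*2*O/2 = 5/2 - (-7)*O = 5/2 + 7*O)
T(-37, n(4)) - 1*41580 = (5/2 + 7*(4*4)) - 1*41580 = (5/2 + 7*16) - 41580 = (5/2 + 112) - 41580 = 229/2 - 41580 = -82931/2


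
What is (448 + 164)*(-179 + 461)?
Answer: 172584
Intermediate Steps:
(448 + 164)*(-179 + 461) = 612*282 = 172584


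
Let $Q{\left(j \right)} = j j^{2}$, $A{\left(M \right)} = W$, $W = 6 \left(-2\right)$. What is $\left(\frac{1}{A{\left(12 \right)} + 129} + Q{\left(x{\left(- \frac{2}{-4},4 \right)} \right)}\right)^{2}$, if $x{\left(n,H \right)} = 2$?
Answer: $\frac{877969}{13689} \approx 64.137$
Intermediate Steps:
$W = -12$
$A{\left(M \right)} = -12$
$Q{\left(j \right)} = j^{3}$
$\left(\frac{1}{A{\left(12 \right)} + 129} + Q{\left(x{\left(- \frac{2}{-4},4 \right)} \right)}\right)^{2} = \left(\frac{1}{-12 + 129} + 2^{3}\right)^{2} = \left(\frac{1}{117} + 8\right)^{2} = \left(\frac{937}{117}\right)^{2} = \frac{877969}{13689}$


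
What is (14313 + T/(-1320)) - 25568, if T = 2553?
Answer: -4953051/440 ≈ -11257.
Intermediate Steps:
(14313 + T/(-1320)) - 25568 = (14313 + 2553/(-1320)) - 25568 = (14313 + 2553*(-1/1320)) - 25568 = (14313 - 851/440) - 25568 = 6296869/440 - 25568 = -4953051/440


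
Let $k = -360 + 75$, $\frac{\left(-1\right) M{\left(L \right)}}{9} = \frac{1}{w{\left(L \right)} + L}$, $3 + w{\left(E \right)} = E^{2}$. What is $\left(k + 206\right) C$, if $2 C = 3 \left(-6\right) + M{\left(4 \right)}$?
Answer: $\frac{24885}{34} \approx 731.91$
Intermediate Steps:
$w{\left(E \right)} = -3 + E^{2}$
$M{\left(L \right)} = - \frac{9}{-3 + L + L^{2}}$ ($M{\left(L \right)} = - \frac{9}{\left(-3 + L^{2}\right) + L} = - \frac{9}{-3 + L + L^{2}}$)
$k = -285$
$C = - \frac{315}{34}$ ($C = \frac{3 \left(-6\right) - \frac{9}{-3 + 4 + 4^{2}}}{2} = \frac{-18 - \frac{9}{-3 + 4 + 16}}{2} = \frac{-18 - \frac{9}{17}}{2} = \frac{1}{2} \left(- \frac{315}{17}\right) = - \frac{315}{34} \approx -9.2647$)
$\left(k + 206\right) C = \left(-285 + 206\right) \left(- \frac{315}{34}\right) = \left(-79\right) \left(- \frac{315}{34}\right) = \frac{24885}{34}$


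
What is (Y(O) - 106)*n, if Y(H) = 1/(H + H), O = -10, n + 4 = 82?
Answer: -82719/10 ≈ -8271.9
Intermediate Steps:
n = 78 (n = -4 + 82 = 78)
Y(H) = 1/(2*H)
(Y(O) - 106)*n = ((½)/(-10) - 106)*78 = ((½)*(-⅒) - 106)*78 = (-1/20 - 106)*78 = -2121/20*78 = -82719/10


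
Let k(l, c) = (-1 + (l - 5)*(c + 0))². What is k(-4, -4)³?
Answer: 1838265625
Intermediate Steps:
k(l, c) = (-1 + c*(-5 + l))² (k(l, c) = (-1 + (-5 + l)*c)² = (-1 + c*(-5 + l))²)
k(-4, -4)³ = ((1 + 5*(-4) - 1*(-4)*(-4))²)³ = ((1 - 20 - 16)²)³ = ((-35)²)³ = 1225³ = 1838265625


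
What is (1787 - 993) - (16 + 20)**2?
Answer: -502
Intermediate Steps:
(1787 - 993) - (16 + 20)**2 = 794 - 1*36**2 = 794 - 1*1296 = 794 - 1296 = -502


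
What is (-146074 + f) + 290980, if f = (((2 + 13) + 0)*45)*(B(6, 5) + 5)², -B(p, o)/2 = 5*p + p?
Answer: 3174981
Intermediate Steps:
B(p, o) = -12*p (B(p, o) = -2*(5*p + p) = -12*p)
f = 3030075 (f = (((2 + 13) + 0)*45)*(-12*6 + 5)² = ((15 + 0)*45)*(-72 + 5)² = (15*45)*(-67)² = 675*4489 = 3030075)
(-146074 + f) + 290980 = (-146074 + 3030075) + 290980 = 2884001 + 290980 = 3174981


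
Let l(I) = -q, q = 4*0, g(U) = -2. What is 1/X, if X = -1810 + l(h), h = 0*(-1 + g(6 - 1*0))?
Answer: -1/1810 ≈ -0.00055249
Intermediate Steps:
h = 0 (h = 0*(-1 - 2) = 0*(-3) = 0)
q = 0
l(I) = 0 (l(I) = -1*0 = 0)
X = -1810 (X = -1810 + 0 = -1810)
1/X = 1/(-1810) = -1/1810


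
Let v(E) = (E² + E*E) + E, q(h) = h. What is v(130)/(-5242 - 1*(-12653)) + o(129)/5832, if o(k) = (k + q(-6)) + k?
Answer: 5548537/1200582 ≈ 4.6215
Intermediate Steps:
v(E) = E + 2*E² (v(E) = (E² + E²) + E = 2*E² + E = E + 2*E²)
o(k) = -6 + 2*k (o(k) = (k - 6) + k = (-6 + k) + k = -6 + 2*k)
v(130)/(-5242 - 1*(-12653)) + o(129)/5832 = (130*(1 + 2*130))/(-5242 - 1*(-12653)) + (-6 + 2*129)/5832 = (130*(1 + 260))/(-5242 + 12653) + (-6 + 258)*(1/5832) = (130*261)/7411 + 252*(1/5832) = 33930*(1/7411) + 7/162 = 33930/7411 + 7/162 = 5548537/1200582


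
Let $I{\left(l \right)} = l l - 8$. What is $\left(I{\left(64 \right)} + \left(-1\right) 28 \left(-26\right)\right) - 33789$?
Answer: $-28973$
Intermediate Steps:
$I{\left(l \right)} = -8 + l^{2}$ ($I{\left(l \right)} = l^{2} - 8 = -8 + l^{2}$)
$\left(I{\left(64 \right)} + \left(-1\right) 28 \left(-26\right)\right) - 33789 = \left(\left(-8 + 64^{2}\right) + \left(-1\right) 28 \left(-26\right)\right) - 33789 = \left(\left(-8 + 4096\right) - -728\right) - 33789 = \left(4088 + 728\right) - 33789 = 4816 - 33789 = -28973$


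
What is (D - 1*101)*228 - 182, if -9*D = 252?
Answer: -29594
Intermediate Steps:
D = -28 (D = -⅑*252 = -28)
(D - 1*101)*228 - 182 = (-28 - 1*101)*228 - 182 = (-28 - 101)*228 - 182 = -129*228 - 182 = -29412 - 182 = -29594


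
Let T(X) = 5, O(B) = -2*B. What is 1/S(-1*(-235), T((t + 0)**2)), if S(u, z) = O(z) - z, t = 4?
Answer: -1/15 ≈ -0.066667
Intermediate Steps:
S(u, z) = -3*z (S(u, z) = -2*z - z = -3*z)
1/S(-1*(-235), T((t + 0)**2)) = 1/(-3*5) = 1/(-15) = -1/15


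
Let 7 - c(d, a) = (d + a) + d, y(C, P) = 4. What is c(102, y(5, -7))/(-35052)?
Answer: 67/11684 ≈ 0.0057343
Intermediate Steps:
c(d, a) = 7 - a - 2*d (c(d, a) = 7 - ((d + a) + d) = 7 - ((a + d) + d) = 7 - (a + 2*d) = 7 + (-a - 2*d) = 7 - a - 2*d)
c(102, y(5, -7))/(-35052) = (7 - 1*4 - 2*102)/(-35052) = (7 - 4 - 204)*(-1/35052) = -201*(-1/35052) = 67/11684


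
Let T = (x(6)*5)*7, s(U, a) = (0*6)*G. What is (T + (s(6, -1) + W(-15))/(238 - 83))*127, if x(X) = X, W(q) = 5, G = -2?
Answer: 826897/31 ≈ 26674.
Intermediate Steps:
s(U, a) = 0 (s(U, a) = (0*6)*(-2) = 0*(-2) = 0)
T = 210 (T = (6*5)*7 = 30*7 = 210)
(T + (s(6, -1) + W(-15))/(238 - 83))*127 = (210 + (0 + 5)/(238 - 83))*127 = (210 + 5/155)*127 = (210 + 5*(1/155))*127 = (210 + 1/31)*127 = (6511/31)*127 = 826897/31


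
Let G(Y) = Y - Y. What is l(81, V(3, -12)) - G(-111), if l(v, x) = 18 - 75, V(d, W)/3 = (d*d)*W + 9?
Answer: -57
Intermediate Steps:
G(Y) = 0
V(d, W) = 27 + 3*W*d**2 (V(d, W) = 3*((d*d)*W + 9) = 3*(d**2*W + 9) = 3*(W*d**2 + 9) = 3*(9 + W*d**2) = 27 + 3*W*d**2)
l(v, x) = -57
l(81, V(3, -12)) - G(-111) = -57 - 1*0 = -57 + 0 = -57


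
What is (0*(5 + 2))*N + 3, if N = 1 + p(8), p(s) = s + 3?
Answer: 3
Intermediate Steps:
p(s) = 3 + s
N = 12 (N = 1 + (3 + 8) = 1 + 11 = 12)
(0*(5 + 2))*N + 3 = (0*(5 + 2))*12 + 3 = (0*7)*12 + 3 = 0*12 + 3 = 0 + 3 = 3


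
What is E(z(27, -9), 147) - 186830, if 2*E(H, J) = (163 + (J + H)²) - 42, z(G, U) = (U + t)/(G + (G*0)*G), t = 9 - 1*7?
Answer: -256612487/1458 ≈ -1.7600e+5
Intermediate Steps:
t = 2 (t = 9 - 7 = 2)
z(G, U) = (2 + U)/G (z(G, U) = (U + 2)/(G + (G*0)*G) = (2 + U)/(G + 0*G) = (2 + U)/(G + 0) = (2 + U)/G)
E(H, J) = 121/2 + (H + J)²/2 (E(H, J) = ((163 + (J + H)²) - 42)/2 = ((163 + (H + J)²) - 42)/2 = (121 + (H + J)²)/2 = 121/2 + (H + J)²/2)
E(z(27, -9), 147) - 186830 = (121/2 + ((2 - 9)/27 + 147)²/2) - 186830 = (121/2 + ((1/27)*(-7) + 147)²/2) - 186830 = (121/2 + (-7/27 + 147)²/2) - 186830 = (121/2 + (3962/27)²/2) - 186830 = (121/2 + (½)*(15697444/729)) - 186830 = (121/2 + 7848722/729) - 186830 = 15785653/1458 - 186830 = -256612487/1458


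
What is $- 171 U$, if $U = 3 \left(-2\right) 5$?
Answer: $5130$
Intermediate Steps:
$U = -30$ ($U = \left(-6\right) 5 = -30$)
$- 171 U = \left(-171\right) \left(-30\right) = 5130$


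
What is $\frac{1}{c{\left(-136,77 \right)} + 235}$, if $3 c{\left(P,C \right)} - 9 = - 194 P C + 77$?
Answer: $\frac{1}{677453} \approx 1.4761 \cdot 10^{-6}$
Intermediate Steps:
$c{\left(P,C \right)} = \frac{86}{3} - \frac{194 C P}{3}$ ($c{\left(P,C \right)} = 3 + \frac{- 194 P C + 77}{3} = 3 + \frac{- 194 C P + 77}{3} = 3 + \frac{77 - 194 C P}{3} = 3 - \left(- \frac{77}{3} + \frac{194 C P}{3}\right) = \frac{86}{3} - \frac{194 C P}{3}$)
$\frac{1}{c{\left(-136,77 \right)} + 235} = \frac{1}{\left(\frac{86}{3} - \frac{14938}{3} \left(-136\right)\right) + 235} = \frac{1}{\left(\frac{86}{3} + \frac{2031568}{3}\right) + 235} = \frac{1}{677218 + 235} = \frac{1}{677453}$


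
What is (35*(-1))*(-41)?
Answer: 1435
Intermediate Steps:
(35*(-1))*(-41) = -35*(-41) = 1435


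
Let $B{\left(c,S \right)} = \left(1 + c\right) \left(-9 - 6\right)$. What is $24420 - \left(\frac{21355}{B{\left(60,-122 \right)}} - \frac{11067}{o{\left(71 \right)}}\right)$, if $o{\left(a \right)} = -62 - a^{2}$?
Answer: $\frac{362291464}{14823} \approx 24441.0$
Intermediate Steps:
$B{\left(c,S \right)} = -15 - 15 c$ ($B{\left(c,S \right)} = \left(1 + c\right) \left(-15\right) = -15 - 15 c$)
$24420 - \left(\frac{21355}{B{\left(60,-122 \right)}} - \frac{11067}{o{\left(71 \right)}}\right) = 24420 - \left(\frac{21355}{-15 - 900} - \frac{11067}{-62 - 71^{2}}\right) = 24420 - \left(\frac{21355}{-15 - 900} - \frac{11067}{-62 - 5041}\right) = 24420 - \left(\frac{21355}{-915} - \frac{11067}{-62 - 5041}\right) = 24420 - \left(21355 \left(- \frac{1}{915}\right) - \frac{11067}{-5103}\right) = 24420 - \left(- \frac{4271}{183} - - \frac{527}{243}\right) = 24420 - \left(- \frac{4271}{183} + \frac{527}{243}\right) = 24420 - - \frac{313804}{14823} = 24420 + \frac{313804}{14823} = \frac{362291464}{14823}$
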